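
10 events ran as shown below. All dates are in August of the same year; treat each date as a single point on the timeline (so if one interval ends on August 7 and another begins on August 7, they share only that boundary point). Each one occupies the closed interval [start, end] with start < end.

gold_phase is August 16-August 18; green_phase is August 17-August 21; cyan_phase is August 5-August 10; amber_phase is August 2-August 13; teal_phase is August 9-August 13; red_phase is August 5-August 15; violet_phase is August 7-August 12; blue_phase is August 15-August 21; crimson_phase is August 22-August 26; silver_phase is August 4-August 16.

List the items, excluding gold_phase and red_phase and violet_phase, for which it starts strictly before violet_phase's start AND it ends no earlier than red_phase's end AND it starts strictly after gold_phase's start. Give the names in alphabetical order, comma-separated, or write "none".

Conditions: its start is strictly before violet_phase's start (X.start < August 7) AND its end is no earlier than red_phase's end (X.end >= August 15) AND its start is strictly after gold_phase's start (X.start > August 16).
amber_phase: start August 2 < August 7? ✓; end August 13 >= August 15? ✗; start August 2 > August 16? ✗ → no.
blue_phase: start August 15 < August 7? ✗; end August 21 >= August 15? ✓; start August 15 > August 16? ✗ → no.
crimson_phase: start August 22 < August 7? ✗; end August 26 >= August 15? ✓; start August 22 > August 16? ✓ → no.
cyan_phase: start August 5 < August 7? ✓; end August 10 >= August 15? ✗; start August 5 > August 16? ✗ → no.
green_phase: start August 17 < August 7? ✗; end August 21 >= August 15? ✓; start August 17 > August 16? ✓ → no.
silver_phase: start August 4 < August 7? ✓; end August 16 >= August 15? ✓; start August 4 > August 16? ✗ → no.
teal_phase: start August 9 < August 7? ✗; end August 13 >= August 15? ✗; start August 9 > August 16? ✗ → no.
Result: none.

none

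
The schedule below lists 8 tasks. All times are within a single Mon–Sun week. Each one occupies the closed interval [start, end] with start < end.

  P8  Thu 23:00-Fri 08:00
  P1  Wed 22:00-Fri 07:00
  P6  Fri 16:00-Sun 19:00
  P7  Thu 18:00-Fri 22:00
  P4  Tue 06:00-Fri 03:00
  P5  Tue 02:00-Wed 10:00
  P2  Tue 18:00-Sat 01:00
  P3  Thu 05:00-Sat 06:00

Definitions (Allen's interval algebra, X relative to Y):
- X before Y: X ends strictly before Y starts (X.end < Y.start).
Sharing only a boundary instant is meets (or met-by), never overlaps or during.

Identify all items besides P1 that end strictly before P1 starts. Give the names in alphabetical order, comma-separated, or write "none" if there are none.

P5

Target P1 = [Wed 22:00, Fri 07:00].
P2 [Tue 18:00, Sat 01:00] → contains → no.
P3 [Thu 05:00, Sat 06:00] → overlapped-by → no.
P4 [Tue 06:00, Fri 03:00] → overlaps → no.
P5 [Tue 02:00, Wed 10:00] → before → yes.
P6 [Fri 16:00, Sun 19:00] → after → no.
P7 [Thu 18:00, Fri 22:00] → overlapped-by → no.
P8 [Thu 23:00, Fri 08:00] → overlapped-by → no.
Result: P5.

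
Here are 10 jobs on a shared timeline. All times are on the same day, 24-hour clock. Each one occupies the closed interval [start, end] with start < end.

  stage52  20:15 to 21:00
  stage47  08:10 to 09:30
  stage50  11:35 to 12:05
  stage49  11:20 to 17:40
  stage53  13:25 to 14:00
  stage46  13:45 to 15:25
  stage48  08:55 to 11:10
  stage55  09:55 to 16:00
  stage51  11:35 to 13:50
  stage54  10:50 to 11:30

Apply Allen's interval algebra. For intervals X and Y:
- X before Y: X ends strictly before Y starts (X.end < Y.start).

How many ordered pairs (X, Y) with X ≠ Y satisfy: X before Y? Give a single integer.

Checking all 90 ordered pairs for relation 'before'; matching pairs in alphabetical order:
(stage46, stage52): stage46 before stage52 ✓
(stage47, stage46): stage47 before stage46 ✓
(stage47, stage49): stage47 before stage49 ✓
(stage47, stage50): stage47 before stage50 ✓
(stage47, stage51): stage47 before stage51 ✓
(stage47, stage52): stage47 before stage52 ✓
(stage47, stage53): stage47 before stage53 ✓
(stage47, stage54): stage47 before stage54 ✓
(stage47, stage55): stage47 before stage55 ✓
(stage48, stage46): stage48 before stage46 ✓
(stage48, stage49): stage48 before stage49 ✓
(stage48, stage50): stage48 before stage50 ✓
(stage48, stage51): stage48 before stage51 ✓
(stage48, stage52): stage48 before stage52 ✓
(stage48, stage53): stage48 before stage53 ✓
(stage49, stage52): stage49 before stage52 ✓
(stage50, stage46): stage50 before stage46 ✓
(stage50, stage52): stage50 before stage52 ✓
(stage50, stage53): stage50 before stage53 ✓
(stage51, stage52): stage51 before stage52 ✓
(stage53, stage52): stage53 before stage52 ✓
(stage54, stage46): stage54 before stage46 ✓
(stage54, stage50): stage54 before stage50 ✓
(stage54, stage51): stage54 before stage51 ✓
... plus 3 further pairs not listed.
Count: 27.

27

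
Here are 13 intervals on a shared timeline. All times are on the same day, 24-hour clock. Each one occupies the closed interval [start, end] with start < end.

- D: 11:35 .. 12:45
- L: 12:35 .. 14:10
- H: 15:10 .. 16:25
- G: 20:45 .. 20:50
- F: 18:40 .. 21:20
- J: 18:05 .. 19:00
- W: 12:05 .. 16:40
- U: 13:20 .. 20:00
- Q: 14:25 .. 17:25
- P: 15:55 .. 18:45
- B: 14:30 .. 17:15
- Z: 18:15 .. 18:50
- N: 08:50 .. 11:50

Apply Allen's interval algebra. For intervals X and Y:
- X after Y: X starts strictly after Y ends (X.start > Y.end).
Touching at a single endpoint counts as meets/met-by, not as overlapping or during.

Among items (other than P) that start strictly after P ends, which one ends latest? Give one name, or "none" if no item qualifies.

Target P = [15:55, 18:45].
B [14:30, 17:15] → overlaps → excluded.
D [11:35, 12:45] → before → excluded.
F [18:40, 21:20] → overlapped-by → excluded.
G [20:45, 20:50] → after → candidate.
H [15:10, 16:25] → overlaps → excluded.
J [18:05, 19:00] → overlapped-by → excluded.
L [12:35, 14:10] → before → excluded.
N [08:50, 11:50] → before → excluded.
Q [14:25, 17:25] → overlaps → excluded.
U [13:20, 20:00] → contains → excluded.
W [12:05, 16:40] → overlaps → excluded.
Z [18:15, 18:50] → overlapped-by → excluded.
Among candidates, latest end is 20:50 → G.

G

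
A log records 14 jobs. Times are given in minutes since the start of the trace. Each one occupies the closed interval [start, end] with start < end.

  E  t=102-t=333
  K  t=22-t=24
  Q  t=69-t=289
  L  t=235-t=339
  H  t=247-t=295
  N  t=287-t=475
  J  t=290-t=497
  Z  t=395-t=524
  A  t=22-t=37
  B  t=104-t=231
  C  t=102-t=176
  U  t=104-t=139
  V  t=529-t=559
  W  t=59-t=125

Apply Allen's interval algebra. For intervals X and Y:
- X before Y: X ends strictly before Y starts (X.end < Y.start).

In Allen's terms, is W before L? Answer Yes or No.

Yes

W = [t=59, t=125], L = [t=235, t=339].
Actual relation of W to L: before.
Asked whether 'before' holds → Yes.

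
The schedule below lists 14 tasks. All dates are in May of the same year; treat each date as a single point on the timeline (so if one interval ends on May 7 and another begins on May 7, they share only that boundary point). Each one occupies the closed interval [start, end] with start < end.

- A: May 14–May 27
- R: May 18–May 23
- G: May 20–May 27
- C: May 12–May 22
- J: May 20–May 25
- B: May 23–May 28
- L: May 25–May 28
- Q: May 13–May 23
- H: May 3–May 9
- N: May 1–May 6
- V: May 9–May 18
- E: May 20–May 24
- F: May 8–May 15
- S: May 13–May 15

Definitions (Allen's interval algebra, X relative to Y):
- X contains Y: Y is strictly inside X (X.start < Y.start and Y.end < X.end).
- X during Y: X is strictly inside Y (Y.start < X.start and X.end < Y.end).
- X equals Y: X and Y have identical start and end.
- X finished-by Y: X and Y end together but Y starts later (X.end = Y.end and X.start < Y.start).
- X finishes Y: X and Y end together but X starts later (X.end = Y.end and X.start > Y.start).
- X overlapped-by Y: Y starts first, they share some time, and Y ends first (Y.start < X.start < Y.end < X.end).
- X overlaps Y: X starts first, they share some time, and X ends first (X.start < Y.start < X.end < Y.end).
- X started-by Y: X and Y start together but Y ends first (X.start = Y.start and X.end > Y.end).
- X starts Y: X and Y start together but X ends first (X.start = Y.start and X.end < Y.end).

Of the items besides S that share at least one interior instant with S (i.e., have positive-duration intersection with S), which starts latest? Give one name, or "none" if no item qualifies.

A

Target S = [May 13, May 15].
A [May 14, May 27] → overlapped-by → candidate.
B [May 23, May 28] → after → excluded.
C [May 12, May 22] → contains → candidate.
E [May 20, May 24] → after → excluded.
F [May 8, May 15] → finished-by → candidate.
G [May 20, May 27] → after → excluded.
H [May 3, May 9] → before → excluded.
J [May 20, May 25] → after → excluded.
L [May 25, May 28] → after → excluded.
N [May 1, May 6] → before → excluded.
Q [May 13, May 23] → started-by → candidate.
R [May 18, May 23] → after → excluded.
V [May 9, May 18] → contains → candidate.
Among candidates, latest start is May 14 → A.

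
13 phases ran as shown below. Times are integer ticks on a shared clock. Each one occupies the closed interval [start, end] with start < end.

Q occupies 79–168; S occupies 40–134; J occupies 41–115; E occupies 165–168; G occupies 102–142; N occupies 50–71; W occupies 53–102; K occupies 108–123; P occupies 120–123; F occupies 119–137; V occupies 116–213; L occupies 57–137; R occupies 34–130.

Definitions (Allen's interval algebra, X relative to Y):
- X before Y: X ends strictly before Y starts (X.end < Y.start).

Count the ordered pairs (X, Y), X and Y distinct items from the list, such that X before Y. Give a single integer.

23

Checking all 156 ordered pairs for relation 'before'; matching pairs in alphabetical order:
(F, E): F before E ✓
(G, E): G before E ✓
(J, E): J before E ✓
(J, F): J before F ✓
(J, P): J before P ✓
(J, V): J before V ✓
(K, E): K before E ✓
(L, E): L before E ✓
(N, E): N before E ✓
(N, F): N before F ✓
(N, G): N before G ✓
(N, K): N before K ✓
(N, P): N before P ✓
(N, Q): N before Q ✓
(N, V): N before V ✓
(P, E): P before E ✓
(R, E): R before E ✓
(S, E): S before E ✓
(W, E): W before E ✓
(W, F): W before F ✓
(W, K): W before K ✓
(W, P): W before P ✓
(W, V): W before V ✓
Count: 23.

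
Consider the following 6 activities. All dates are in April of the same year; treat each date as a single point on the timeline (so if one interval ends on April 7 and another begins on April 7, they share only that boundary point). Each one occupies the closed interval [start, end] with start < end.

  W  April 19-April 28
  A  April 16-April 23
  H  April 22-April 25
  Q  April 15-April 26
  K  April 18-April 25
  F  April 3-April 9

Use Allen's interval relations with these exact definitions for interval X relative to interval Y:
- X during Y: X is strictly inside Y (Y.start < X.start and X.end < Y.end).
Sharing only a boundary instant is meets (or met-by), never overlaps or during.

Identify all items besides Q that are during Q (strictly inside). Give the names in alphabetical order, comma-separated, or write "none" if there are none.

Target Q = [April 15, April 26].
A [April 16, April 23] → during → yes.
F [April 3, April 9] → before → no.
H [April 22, April 25] → during → yes.
K [April 18, April 25] → during → yes.
W [April 19, April 28] → overlapped-by → no.
Result: A, H, K.

A, H, K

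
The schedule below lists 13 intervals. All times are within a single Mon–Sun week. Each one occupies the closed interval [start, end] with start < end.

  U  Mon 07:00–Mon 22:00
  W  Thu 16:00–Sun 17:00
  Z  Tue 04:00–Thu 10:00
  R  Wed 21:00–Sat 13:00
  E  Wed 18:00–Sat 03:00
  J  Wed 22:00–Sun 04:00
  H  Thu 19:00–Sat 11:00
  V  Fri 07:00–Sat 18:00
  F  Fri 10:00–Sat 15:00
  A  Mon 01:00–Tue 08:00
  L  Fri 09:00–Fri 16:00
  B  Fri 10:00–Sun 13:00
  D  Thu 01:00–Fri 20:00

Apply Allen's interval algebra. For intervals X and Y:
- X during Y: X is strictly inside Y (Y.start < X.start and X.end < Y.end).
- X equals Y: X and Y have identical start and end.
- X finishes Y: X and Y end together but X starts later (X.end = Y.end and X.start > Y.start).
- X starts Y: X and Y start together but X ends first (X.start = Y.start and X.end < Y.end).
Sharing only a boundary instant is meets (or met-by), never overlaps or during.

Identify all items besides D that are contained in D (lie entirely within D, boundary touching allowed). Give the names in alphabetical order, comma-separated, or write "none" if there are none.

L

Target D = [Thu 01:00, Fri 20:00].
A [Mon 01:00, Tue 08:00] → before → no.
B [Fri 10:00, Sun 13:00] → overlapped-by → no.
E [Wed 18:00, Sat 03:00] → contains → no.
F [Fri 10:00, Sat 15:00] → overlapped-by → no.
H [Thu 19:00, Sat 11:00] → overlapped-by → no.
J [Wed 22:00, Sun 04:00] → contains → no.
L [Fri 09:00, Fri 16:00] → during → yes.
R [Wed 21:00, Sat 13:00] → contains → no.
U [Mon 07:00, Mon 22:00] → before → no.
V [Fri 07:00, Sat 18:00] → overlapped-by → no.
W [Thu 16:00, Sun 17:00] → overlapped-by → no.
Z [Tue 04:00, Thu 10:00] → overlaps → no.
Result: L.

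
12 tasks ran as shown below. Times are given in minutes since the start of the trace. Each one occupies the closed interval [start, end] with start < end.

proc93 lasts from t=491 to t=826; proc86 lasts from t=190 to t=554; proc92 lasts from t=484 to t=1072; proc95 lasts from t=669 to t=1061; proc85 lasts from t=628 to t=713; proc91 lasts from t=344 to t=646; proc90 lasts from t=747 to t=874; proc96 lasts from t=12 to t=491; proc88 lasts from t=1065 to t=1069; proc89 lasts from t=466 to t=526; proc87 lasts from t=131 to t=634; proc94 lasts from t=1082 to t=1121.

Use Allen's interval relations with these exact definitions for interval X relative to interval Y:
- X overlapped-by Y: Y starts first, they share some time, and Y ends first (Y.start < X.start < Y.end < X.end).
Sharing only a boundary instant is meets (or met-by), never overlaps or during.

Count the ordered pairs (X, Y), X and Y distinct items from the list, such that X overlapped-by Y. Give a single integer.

20

Checking all 132 ordered pairs for relation 'overlapped-by'; matching pairs in alphabetical order:
(proc85, proc87): proc85 overlapped-by proc87 ✓
(proc85, proc91): proc85 overlapped-by proc91 ✓
(proc86, proc96): proc86 overlapped-by proc96 ✓
(proc87, proc96): proc87 overlapped-by proc96 ✓
(proc89, proc96): proc89 overlapped-by proc96 ✓
(proc90, proc93): proc90 overlapped-by proc93 ✓
(proc91, proc86): proc91 overlapped-by proc86 ✓
(proc91, proc87): proc91 overlapped-by proc87 ✓
(proc91, proc96): proc91 overlapped-by proc96 ✓
(proc92, proc86): proc92 overlapped-by proc86 ✓
(proc92, proc87): proc92 overlapped-by proc87 ✓
(proc92, proc89): proc92 overlapped-by proc89 ✓
(proc92, proc91): proc92 overlapped-by proc91 ✓
(proc92, proc96): proc92 overlapped-by proc96 ✓
(proc93, proc86): proc93 overlapped-by proc86 ✓
(proc93, proc87): proc93 overlapped-by proc87 ✓
(proc93, proc89): proc93 overlapped-by proc89 ✓
(proc93, proc91): proc93 overlapped-by proc91 ✓
(proc95, proc85): proc95 overlapped-by proc85 ✓
(proc95, proc93): proc95 overlapped-by proc93 ✓
Count: 20.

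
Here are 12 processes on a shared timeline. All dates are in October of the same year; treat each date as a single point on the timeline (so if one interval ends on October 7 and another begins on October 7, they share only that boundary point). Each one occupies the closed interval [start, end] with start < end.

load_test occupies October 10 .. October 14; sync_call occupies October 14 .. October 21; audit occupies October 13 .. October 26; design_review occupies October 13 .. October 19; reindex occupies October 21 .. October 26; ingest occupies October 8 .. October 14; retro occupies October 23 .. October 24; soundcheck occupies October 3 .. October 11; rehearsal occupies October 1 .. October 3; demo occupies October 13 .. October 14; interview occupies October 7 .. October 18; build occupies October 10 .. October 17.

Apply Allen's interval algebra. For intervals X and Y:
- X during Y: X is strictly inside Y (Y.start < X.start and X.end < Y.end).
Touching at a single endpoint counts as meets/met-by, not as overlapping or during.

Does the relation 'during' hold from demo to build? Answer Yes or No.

demo = [October 13, October 14], build = [October 10, October 17].
Actual relation of demo to build: during.
Asked whether 'during' holds → Yes.

Yes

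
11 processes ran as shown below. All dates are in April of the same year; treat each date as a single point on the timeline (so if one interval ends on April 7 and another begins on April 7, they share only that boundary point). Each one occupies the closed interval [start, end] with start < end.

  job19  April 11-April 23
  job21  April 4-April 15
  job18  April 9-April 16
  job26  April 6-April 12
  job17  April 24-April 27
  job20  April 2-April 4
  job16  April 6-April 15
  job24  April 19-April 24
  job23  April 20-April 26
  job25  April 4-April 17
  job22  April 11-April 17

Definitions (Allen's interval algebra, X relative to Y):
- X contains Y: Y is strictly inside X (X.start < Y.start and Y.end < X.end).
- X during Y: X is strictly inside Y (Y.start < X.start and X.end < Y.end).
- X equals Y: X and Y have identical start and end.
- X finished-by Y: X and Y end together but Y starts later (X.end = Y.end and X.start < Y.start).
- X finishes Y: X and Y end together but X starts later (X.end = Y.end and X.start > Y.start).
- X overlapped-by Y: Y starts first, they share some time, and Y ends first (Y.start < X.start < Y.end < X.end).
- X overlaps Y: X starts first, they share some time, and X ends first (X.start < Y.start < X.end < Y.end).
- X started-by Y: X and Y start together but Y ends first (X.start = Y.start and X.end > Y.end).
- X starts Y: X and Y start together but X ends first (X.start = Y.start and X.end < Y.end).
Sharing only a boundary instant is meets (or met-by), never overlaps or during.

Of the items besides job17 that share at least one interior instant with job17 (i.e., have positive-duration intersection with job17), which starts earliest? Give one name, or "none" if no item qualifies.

job23

Target job17 = [April 24, April 27].
job16 [April 6, April 15] → before → excluded.
job18 [April 9, April 16] → before → excluded.
job19 [April 11, April 23] → before → excluded.
job20 [April 2, April 4] → before → excluded.
job21 [April 4, April 15] → before → excluded.
job22 [April 11, April 17] → before → excluded.
job23 [April 20, April 26] → overlaps → candidate.
job24 [April 19, April 24] → meets → excluded.
job25 [April 4, April 17] → before → excluded.
job26 [April 6, April 12] → before → excluded.
Among candidates, earliest start is April 20 → job23.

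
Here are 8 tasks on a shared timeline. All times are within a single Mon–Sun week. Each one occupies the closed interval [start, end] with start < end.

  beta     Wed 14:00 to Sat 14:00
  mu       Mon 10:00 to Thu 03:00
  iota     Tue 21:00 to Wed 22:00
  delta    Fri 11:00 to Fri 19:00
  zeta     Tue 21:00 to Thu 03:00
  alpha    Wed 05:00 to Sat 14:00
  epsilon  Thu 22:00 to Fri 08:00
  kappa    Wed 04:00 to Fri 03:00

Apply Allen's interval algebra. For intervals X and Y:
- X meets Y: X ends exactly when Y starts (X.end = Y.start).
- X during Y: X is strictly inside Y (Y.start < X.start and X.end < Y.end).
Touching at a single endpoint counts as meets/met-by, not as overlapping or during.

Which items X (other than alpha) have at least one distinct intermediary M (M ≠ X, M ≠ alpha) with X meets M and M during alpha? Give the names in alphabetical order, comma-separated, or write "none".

Target alpha = [Wed 05:00, Sat 14:00].
Intermediaries M with M during alpha: delta, epsilon.
Via delta — items with X meets delta: none.
Via epsilon — items with X meets epsilon: none.
Union: none.

none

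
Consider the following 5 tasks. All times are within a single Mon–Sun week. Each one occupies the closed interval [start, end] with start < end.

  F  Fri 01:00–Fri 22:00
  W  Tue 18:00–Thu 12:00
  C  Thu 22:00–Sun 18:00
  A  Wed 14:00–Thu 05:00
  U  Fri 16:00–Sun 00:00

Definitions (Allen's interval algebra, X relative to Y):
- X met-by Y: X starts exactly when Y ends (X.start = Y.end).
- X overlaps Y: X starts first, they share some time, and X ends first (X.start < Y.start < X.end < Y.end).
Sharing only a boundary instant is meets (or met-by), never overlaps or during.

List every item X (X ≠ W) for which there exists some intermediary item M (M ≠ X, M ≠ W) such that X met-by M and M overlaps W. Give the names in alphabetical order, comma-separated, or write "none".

none

Target W = [Tue 18:00, Thu 12:00].
Intermediaries M with M overlaps W: none.
Union: none.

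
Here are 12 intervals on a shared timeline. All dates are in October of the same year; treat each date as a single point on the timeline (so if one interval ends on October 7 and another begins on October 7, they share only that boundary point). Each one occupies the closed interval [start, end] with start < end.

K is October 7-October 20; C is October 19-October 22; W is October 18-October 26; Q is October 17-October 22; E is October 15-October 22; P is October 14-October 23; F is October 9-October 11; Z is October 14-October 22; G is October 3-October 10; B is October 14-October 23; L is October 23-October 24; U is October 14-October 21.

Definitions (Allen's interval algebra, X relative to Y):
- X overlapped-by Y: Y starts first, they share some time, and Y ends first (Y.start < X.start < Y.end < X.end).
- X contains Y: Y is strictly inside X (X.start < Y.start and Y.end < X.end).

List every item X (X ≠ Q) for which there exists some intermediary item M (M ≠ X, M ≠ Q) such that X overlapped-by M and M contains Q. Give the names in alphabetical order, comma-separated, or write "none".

Target Q = [October 17, October 22].
Intermediaries M with M contains Q: B, P.
Via B — items with X overlapped-by B: W.
Via P — items with X overlapped-by P: W.
Union: W.

W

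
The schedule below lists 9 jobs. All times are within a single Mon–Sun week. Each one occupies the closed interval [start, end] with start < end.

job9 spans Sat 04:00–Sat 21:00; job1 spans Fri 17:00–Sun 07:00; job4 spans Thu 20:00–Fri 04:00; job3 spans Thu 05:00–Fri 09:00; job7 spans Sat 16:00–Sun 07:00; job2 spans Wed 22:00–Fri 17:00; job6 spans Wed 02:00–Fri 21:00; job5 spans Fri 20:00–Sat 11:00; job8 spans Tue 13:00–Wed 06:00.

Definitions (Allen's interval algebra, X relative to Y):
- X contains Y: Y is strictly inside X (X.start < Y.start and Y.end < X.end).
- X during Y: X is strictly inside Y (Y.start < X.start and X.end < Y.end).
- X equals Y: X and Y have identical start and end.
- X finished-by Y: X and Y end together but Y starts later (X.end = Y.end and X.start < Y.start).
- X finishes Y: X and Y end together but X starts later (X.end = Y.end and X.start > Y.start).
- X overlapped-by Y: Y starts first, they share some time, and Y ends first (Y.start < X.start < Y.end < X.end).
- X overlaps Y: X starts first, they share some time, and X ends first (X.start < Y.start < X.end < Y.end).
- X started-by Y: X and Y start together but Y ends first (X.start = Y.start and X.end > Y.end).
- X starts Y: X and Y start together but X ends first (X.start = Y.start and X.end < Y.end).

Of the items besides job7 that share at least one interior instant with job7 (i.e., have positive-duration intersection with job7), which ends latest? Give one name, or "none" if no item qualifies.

job1

Target job7 = [Sat 16:00, Sun 07:00].
job1 [Fri 17:00, Sun 07:00] → finished-by → candidate.
job2 [Wed 22:00, Fri 17:00] → before → excluded.
job3 [Thu 05:00, Fri 09:00] → before → excluded.
job4 [Thu 20:00, Fri 04:00] → before → excluded.
job5 [Fri 20:00, Sat 11:00] → before → excluded.
job6 [Wed 02:00, Fri 21:00] → before → excluded.
job8 [Tue 13:00, Wed 06:00] → before → excluded.
job9 [Sat 04:00, Sat 21:00] → overlaps → candidate.
Among candidates, latest end is Sun 07:00 → job1.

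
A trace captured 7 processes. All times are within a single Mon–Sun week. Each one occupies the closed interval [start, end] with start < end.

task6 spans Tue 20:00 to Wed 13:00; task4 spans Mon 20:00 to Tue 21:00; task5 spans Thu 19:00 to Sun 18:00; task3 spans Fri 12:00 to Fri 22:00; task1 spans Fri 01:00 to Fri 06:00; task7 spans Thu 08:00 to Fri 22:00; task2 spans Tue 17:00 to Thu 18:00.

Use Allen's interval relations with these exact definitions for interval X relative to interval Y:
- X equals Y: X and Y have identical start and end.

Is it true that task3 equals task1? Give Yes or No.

No

task3 = [Fri 12:00, Fri 22:00], task1 = [Fri 01:00, Fri 06:00].
Actual relation of task3 to task1: after.
Asked whether 'equals' holds → No.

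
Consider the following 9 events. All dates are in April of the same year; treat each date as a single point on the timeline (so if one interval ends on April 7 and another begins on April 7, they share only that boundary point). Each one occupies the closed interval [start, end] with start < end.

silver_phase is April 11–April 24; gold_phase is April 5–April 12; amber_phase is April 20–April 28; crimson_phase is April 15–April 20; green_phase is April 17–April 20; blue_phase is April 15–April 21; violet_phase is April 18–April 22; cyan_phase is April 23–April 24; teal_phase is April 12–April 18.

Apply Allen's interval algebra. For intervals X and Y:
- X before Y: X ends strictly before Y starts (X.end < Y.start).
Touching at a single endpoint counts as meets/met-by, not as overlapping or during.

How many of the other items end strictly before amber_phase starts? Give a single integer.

Target amber_phase = [April 20, April 28].
blue_phase [April 15, April 21] → overlaps → no.
crimson_phase [April 15, April 20] → meets → no.
cyan_phase [April 23, April 24] → during → no.
gold_phase [April 5, April 12] → before → counts.
green_phase [April 17, April 20] → meets → no.
silver_phase [April 11, April 24] → overlaps → no.
teal_phase [April 12, April 18] → before → counts.
violet_phase [April 18, April 22] → overlaps → no.
Total: 2.

2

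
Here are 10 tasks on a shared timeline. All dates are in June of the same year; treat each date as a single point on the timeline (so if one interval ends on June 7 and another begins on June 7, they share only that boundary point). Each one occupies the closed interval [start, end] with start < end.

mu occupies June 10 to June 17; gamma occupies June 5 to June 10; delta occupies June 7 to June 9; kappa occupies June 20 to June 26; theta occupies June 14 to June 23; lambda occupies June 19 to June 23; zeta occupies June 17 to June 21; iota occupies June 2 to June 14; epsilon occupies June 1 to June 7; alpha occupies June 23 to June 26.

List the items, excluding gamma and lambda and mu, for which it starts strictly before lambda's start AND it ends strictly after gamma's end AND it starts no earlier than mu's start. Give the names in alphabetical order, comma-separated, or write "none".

theta, zeta

Conditions: its start is strictly before lambda's start (X.start < June 19) AND its end is strictly after gamma's end (X.end > June 10) AND its start is no earlier than mu's start (X.start >= June 10).
alpha: start June 23 < June 19? ✗; end June 26 > June 10? ✓; start June 23 >= June 10? ✓ → no.
delta: start June 7 < June 19? ✓; end June 9 > June 10? ✗; start June 7 >= June 10? ✗ → no.
epsilon: start June 1 < June 19? ✓; end June 7 > June 10? ✗; start June 1 >= June 10? ✗ → no.
iota: start June 2 < June 19? ✓; end June 14 > June 10? ✓; start June 2 >= June 10? ✗ → no.
kappa: start June 20 < June 19? ✗; end June 26 > June 10? ✓; start June 20 >= June 10? ✓ → no.
theta: start June 14 < June 19? ✓; end June 23 > June 10? ✓; start June 14 >= June 10? ✓ → yes.
zeta: start June 17 < June 19? ✓; end June 21 > June 10? ✓; start June 17 >= June 10? ✓ → yes.
Result: theta, zeta.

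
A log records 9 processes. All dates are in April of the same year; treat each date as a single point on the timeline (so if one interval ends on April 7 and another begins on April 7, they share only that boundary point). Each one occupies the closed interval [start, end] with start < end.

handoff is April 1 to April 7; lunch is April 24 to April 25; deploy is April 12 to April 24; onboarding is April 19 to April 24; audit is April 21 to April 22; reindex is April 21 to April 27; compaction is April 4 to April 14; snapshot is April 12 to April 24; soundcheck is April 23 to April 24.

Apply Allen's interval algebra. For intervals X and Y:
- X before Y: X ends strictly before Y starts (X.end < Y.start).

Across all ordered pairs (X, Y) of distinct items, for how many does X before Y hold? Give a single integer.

Checking all 72 ordered pairs for relation 'before'; matching pairs in alphabetical order:
(audit, lunch): audit before lunch ✓
(audit, soundcheck): audit before soundcheck ✓
(compaction, audit): compaction before audit ✓
(compaction, lunch): compaction before lunch ✓
(compaction, onboarding): compaction before onboarding ✓
(compaction, reindex): compaction before reindex ✓
(compaction, soundcheck): compaction before soundcheck ✓
(handoff, audit): handoff before audit ✓
(handoff, deploy): handoff before deploy ✓
(handoff, lunch): handoff before lunch ✓
(handoff, onboarding): handoff before onboarding ✓
(handoff, reindex): handoff before reindex ✓
(handoff, snapshot): handoff before snapshot ✓
(handoff, soundcheck): handoff before soundcheck ✓
Count: 14.

14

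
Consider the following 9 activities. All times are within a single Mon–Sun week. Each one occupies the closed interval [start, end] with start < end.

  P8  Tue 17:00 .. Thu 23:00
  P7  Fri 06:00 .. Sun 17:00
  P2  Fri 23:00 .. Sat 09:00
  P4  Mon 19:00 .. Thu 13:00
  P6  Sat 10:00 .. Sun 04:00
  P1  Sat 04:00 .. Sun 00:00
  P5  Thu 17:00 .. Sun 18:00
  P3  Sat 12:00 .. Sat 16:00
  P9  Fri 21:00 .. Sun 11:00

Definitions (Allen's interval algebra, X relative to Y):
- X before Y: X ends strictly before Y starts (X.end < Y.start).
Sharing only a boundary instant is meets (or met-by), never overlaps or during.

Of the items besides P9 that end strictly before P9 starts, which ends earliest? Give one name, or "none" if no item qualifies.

Target P9 = [Fri 21:00, Sun 11:00].
P1 [Sat 04:00, Sun 00:00] → during → excluded.
P2 [Fri 23:00, Sat 09:00] → during → excluded.
P3 [Sat 12:00, Sat 16:00] → during → excluded.
P4 [Mon 19:00, Thu 13:00] → before → candidate.
P5 [Thu 17:00, Sun 18:00] → contains → excluded.
P6 [Sat 10:00, Sun 04:00] → during → excluded.
P7 [Fri 06:00, Sun 17:00] → contains → excluded.
P8 [Tue 17:00, Thu 23:00] → before → candidate.
Among candidates, earliest end is Thu 13:00 → P4.

P4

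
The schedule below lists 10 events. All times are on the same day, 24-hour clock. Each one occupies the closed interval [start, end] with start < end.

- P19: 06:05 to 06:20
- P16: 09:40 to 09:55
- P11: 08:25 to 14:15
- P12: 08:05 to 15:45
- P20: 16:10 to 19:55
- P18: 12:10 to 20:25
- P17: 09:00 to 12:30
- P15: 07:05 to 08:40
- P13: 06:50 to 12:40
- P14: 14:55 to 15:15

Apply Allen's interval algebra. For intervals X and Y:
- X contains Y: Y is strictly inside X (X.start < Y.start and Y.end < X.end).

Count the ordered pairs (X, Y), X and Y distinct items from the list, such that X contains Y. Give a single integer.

Checking all 90 ordered pairs for relation 'contains'; matching pairs in alphabetical order:
(P11, P16): P11 contains P16 ✓
(P11, P17): P11 contains P17 ✓
(P12, P11): P12 contains P11 ✓
(P12, P14): P12 contains P14 ✓
(P12, P16): P12 contains P16 ✓
(P12, P17): P12 contains P17 ✓
(P13, P15): P13 contains P15 ✓
(P13, P16): P13 contains P16 ✓
(P13, P17): P13 contains P17 ✓
(P17, P16): P17 contains P16 ✓
(P18, P14): P18 contains P14 ✓
(P18, P20): P18 contains P20 ✓
Count: 12.

12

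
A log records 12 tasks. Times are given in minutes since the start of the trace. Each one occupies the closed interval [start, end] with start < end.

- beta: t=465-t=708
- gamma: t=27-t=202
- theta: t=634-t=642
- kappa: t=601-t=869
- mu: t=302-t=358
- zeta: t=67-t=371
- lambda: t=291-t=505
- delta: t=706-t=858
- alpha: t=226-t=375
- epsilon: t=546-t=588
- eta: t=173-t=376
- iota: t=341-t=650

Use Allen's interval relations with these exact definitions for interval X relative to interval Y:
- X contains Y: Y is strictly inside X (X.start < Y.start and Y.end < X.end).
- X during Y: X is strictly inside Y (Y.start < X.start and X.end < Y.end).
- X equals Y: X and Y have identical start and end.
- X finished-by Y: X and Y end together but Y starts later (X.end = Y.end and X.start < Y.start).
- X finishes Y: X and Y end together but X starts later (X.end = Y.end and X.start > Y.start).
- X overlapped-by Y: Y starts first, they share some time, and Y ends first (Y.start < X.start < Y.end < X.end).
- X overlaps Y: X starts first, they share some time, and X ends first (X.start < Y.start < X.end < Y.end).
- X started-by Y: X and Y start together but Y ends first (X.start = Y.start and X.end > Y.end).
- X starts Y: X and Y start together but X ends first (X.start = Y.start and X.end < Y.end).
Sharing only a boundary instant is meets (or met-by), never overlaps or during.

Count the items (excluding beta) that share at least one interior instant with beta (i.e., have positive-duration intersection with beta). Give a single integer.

6

Target beta = [t=465, t=708].
alpha [t=226, t=375] → before → no.
delta [t=706, t=858] → overlapped-by → counts.
epsilon [t=546, t=588] → during → counts.
eta [t=173, t=376] → before → no.
gamma [t=27, t=202] → before → no.
iota [t=341, t=650] → overlaps → counts.
kappa [t=601, t=869] → overlapped-by → counts.
lambda [t=291, t=505] → overlaps → counts.
mu [t=302, t=358] → before → no.
theta [t=634, t=642] → during → counts.
zeta [t=67, t=371] → before → no.
Total: 6.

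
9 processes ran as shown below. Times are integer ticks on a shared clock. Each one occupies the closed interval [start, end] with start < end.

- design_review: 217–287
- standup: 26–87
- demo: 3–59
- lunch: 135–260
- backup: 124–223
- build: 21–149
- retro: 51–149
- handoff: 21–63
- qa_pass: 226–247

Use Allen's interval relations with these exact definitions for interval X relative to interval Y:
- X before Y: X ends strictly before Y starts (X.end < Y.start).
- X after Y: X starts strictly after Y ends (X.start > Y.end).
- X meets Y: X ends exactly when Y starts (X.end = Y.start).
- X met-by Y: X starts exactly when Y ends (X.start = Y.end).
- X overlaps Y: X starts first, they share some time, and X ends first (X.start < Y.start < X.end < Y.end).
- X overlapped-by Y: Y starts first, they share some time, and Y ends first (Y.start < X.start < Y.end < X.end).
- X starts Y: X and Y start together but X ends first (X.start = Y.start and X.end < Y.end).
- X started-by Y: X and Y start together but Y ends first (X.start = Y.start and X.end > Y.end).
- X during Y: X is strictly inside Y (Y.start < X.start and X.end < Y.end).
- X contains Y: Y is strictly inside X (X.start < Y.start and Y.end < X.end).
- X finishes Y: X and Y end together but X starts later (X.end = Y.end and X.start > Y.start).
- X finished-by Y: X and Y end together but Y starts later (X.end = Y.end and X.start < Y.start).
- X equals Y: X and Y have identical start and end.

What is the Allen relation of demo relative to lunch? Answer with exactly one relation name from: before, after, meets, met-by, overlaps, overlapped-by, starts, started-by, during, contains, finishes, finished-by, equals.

before

demo = [3, 59]; lunch = [135, 260].
Compare endpoints: demo.start < lunch.start, demo.start < lunch.end, demo.end < lunch.start, demo.end < lunch.end.
That pattern is 'before'.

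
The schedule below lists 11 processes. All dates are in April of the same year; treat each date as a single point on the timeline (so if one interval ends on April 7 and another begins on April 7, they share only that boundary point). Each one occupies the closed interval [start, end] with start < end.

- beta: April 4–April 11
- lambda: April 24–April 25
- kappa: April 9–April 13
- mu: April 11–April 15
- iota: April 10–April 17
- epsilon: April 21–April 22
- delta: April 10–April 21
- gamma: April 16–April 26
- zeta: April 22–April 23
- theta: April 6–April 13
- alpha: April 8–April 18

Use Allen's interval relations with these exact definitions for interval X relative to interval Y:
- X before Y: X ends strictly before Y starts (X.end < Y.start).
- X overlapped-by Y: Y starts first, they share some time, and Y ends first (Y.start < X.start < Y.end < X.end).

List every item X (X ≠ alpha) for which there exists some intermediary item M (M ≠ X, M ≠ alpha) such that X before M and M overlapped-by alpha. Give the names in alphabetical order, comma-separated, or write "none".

beta, kappa, mu, theta

Target alpha = [April 8, April 18].
Intermediaries M with M overlapped-by alpha: delta, gamma.
Via delta — items with X before delta: none.
Via gamma — items with X before gamma: beta, kappa, mu, theta.
Union: beta, kappa, mu, theta.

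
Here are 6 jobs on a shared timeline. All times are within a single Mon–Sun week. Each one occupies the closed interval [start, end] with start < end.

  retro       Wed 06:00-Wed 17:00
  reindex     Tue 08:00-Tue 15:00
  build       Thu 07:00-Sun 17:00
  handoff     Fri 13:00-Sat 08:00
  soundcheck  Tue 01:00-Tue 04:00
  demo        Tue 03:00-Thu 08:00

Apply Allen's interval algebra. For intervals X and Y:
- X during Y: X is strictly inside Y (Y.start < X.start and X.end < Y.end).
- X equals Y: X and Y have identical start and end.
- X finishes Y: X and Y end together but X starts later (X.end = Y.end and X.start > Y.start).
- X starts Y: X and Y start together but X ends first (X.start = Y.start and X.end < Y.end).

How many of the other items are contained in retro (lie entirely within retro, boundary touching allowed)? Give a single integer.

0

Target retro = [Wed 06:00, Wed 17:00].
build [Thu 07:00, Sun 17:00] → after → no.
demo [Tue 03:00, Thu 08:00] → contains → no.
handoff [Fri 13:00, Sat 08:00] → after → no.
reindex [Tue 08:00, Tue 15:00] → before → no.
soundcheck [Tue 01:00, Tue 04:00] → before → no.
Total: 0.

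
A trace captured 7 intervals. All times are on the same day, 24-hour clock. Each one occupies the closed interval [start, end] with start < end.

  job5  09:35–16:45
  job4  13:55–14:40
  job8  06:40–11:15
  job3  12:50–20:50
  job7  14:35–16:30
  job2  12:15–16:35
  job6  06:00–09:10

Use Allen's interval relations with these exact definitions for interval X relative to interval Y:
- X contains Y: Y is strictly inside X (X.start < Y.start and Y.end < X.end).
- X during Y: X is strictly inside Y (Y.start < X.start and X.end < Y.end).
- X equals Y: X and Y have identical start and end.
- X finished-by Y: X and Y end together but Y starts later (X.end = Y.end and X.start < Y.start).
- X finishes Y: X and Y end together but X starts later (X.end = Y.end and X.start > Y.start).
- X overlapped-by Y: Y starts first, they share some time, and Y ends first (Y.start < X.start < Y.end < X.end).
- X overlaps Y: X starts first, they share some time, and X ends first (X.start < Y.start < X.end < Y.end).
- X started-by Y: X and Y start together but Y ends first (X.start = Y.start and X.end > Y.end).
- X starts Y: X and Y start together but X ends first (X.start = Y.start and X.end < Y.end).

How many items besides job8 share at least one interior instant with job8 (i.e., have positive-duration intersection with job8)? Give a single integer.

Target job8 = [06:40, 11:15].
job2 [12:15, 16:35] → after → no.
job3 [12:50, 20:50] → after → no.
job4 [13:55, 14:40] → after → no.
job5 [09:35, 16:45] → overlapped-by → counts.
job6 [06:00, 09:10] → overlaps → counts.
job7 [14:35, 16:30] → after → no.
Total: 2.

2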